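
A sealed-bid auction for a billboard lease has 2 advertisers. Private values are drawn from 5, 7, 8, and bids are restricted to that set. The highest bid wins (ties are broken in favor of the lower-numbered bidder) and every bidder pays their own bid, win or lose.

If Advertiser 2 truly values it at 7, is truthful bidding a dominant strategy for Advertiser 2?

No

Consider the case where Advertiser 1 bids 7.
Truthful bid 7: loses but pays 7, utility -7.
Bid 5 instead: loses but pays 5, utility -5.
Since -5 > -7, bidding 5 is strictly better here, so truthful bidding is not dominant.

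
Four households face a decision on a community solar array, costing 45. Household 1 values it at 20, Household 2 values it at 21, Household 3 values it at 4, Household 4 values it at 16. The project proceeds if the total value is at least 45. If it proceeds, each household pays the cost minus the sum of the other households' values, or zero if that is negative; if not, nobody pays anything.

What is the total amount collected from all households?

Total value 61 ≥ cost 45, so it is built.
Household 1: others sum to 41; max(0, 45 - 41) = 4.
Household 2: others sum to 40; max(0, 45 - 40) = 5.
Household 3: others sum to 57; max(0, 45 - 57) = 0.
Household 4: others sum to 45; max(0, 45 - 45) = 0.
Total collected = 4 + 5 + 0 + 0 = 9.

9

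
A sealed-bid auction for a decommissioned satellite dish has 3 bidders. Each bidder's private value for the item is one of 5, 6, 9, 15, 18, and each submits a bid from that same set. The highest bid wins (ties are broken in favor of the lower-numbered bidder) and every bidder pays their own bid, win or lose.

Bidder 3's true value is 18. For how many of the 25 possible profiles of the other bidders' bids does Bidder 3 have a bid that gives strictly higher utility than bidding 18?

18

Others bid (5, 5): truth gives 0; bid 6 gives 12 > 0. Violating.
Others bid (5, 6): truth gives 0; bid 9 gives 9 > 0. Violating.
Others bid (5, 9): truth gives 0; bid 15 gives 3 > 0. Violating.
Others bid (5, 18): truth gives -18; bid 5 gives -5 > -18. Violating.
Others bid (5, 15): truth gives 0; no alternative beats it.
Others bid (6, 15): truth gives 0; no alternative beats it.
(Checking all 25 profiles: 18 have a profitable deviation, 7 do not.)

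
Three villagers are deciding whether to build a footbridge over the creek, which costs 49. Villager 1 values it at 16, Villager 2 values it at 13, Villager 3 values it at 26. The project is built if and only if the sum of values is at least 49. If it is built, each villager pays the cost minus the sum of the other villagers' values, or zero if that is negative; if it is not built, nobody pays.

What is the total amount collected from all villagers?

37

Total value 55 ≥ cost 49, so it is built.
Villager 1: others sum to 39; max(0, 49 - 39) = 10.
Villager 2: others sum to 42; max(0, 49 - 42) = 7.
Villager 3: others sum to 29; max(0, 49 - 29) = 20.
Total collected = 10 + 7 + 20 = 37.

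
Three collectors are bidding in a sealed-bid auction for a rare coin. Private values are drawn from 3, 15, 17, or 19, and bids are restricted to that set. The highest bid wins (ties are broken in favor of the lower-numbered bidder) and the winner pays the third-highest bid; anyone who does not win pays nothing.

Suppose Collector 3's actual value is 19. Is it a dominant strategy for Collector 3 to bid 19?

Check each profile of the others' bids and compare truth against every alternative bid.
Others bid (3, 17): truth gives 16, best alternative gives 0.
Others bid (17, 3): truth gives 16, best alternative gives 0.
Others bid (15, 17): truth gives 4, best alternative gives 0.
Others bid (17, 15): truth gives 4, best alternative gives 0.
Others bid (17, 17): truth gives 2, best alternative gives 0.
Others bid (3, 3): truth gives 16, best alternative gives 16.
(Remaining 10 profiles checked similarly; truth is weakly best in each.)
In every case the truthful bid is at least as good as any alternative, so it is a dominant strategy.

Yes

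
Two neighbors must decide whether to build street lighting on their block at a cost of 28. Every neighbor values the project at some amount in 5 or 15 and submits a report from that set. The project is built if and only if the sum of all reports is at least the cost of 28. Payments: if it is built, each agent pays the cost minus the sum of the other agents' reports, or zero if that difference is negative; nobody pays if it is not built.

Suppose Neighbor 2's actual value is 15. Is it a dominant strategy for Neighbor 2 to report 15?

Yes

Check each profile of the others' reports and compare truth against every alternative report.
Others report (15): truth gives 2, best alternative gives 0.
Others report (5): truth gives 0, best alternative gives 0.
In every case the truthful report is at least as good as any alternative, so it is a dominant strategy.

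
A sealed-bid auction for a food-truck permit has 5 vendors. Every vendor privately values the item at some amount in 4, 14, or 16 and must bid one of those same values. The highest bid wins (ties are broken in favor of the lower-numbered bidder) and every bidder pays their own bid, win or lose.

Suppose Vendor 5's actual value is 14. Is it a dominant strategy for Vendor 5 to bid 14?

No

Consider the case where Vendor 1 bids 4, Vendor 2 bids 4, Vendor 3 bids 4 and Vendor 4 bids 14.
Truthful bid 14: loses but pays 14, utility -14.
Bid 4 instead: loses but pays 4, utility -4.
Since -4 > -14, bidding 4 is strictly better here, so truthful bidding is not dominant.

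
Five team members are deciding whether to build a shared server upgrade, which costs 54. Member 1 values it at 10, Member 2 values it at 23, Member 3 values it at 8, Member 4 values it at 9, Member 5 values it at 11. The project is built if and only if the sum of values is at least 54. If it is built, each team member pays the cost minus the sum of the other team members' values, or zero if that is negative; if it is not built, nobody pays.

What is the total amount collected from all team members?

26

Total value 61 ≥ cost 54, so it is built.
Member 1: others sum to 51; max(0, 54 - 51) = 3.
Member 2: others sum to 38; max(0, 54 - 38) = 16.
Member 3: others sum to 53; max(0, 54 - 53) = 1.
Member 4: others sum to 52; max(0, 54 - 52) = 2.
Member 5: others sum to 50; max(0, 54 - 50) = 4.
Total collected = 3 + 16 + 1 + 2 + 4 = 26.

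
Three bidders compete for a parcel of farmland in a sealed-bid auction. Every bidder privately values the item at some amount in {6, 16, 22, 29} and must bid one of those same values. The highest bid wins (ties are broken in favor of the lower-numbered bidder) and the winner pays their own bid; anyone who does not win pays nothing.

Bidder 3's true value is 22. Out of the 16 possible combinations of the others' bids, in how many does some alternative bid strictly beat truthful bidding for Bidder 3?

1

Others bid (6, 6): truth gives 0; bid 16 gives 6 > 0. Violating.
Others bid (6, 16): truth gives 0; no alternative beats it.
Others bid (6, 22): truth gives 0; no alternative beats it.
(Checking all 16 profiles: 1 has a profitable deviation, 15 do not.)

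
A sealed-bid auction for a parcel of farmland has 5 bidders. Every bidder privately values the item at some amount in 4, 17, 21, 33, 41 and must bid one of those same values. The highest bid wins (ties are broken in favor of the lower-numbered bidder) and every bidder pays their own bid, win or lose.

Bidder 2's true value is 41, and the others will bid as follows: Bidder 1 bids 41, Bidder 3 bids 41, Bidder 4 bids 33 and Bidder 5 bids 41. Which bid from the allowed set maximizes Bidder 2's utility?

4

Bid 4: loses but pays 4, utility -4.
Bid 17: loses but pays 17, utility -17.
Bid 21: loses but pays 21, utility -21.
Bid 33: loses but pays 33, utility -33.
Bid 41: loses but pays 41, utility -41.
The best choice is 4 with utility -4.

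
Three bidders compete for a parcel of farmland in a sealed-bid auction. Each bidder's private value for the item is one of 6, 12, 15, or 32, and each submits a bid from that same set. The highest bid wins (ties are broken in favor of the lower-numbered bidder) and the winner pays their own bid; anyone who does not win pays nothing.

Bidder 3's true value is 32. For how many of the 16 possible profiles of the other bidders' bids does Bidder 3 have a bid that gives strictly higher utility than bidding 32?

4

Others bid (6, 6): truth gives 0; bid 12 gives 20 > 0. Violating.
Others bid (6, 12): truth gives 0; bid 15 gives 17 > 0. Violating.
Others bid (12, 6): truth gives 0; bid 15 gives 17 > 0. Violating.
Others bid (12, 12): truth gives 0; bid 15 gives 17 > 0. Violating.
Others bid (6, 15): truth gives 0; no alternative beats it.
Others bid (6, 32): truth gives 0; no alternative beats it.
(Checking all 16 profiles: 4 have a profitable deviation, 12 do not.)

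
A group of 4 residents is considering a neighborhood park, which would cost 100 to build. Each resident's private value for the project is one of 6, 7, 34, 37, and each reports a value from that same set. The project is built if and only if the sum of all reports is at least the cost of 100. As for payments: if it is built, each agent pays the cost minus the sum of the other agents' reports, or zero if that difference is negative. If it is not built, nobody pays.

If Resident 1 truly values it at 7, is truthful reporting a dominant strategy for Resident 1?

Yes

Check each profile of the others' reports and compare truth against every alternative report.
Others report (34, 34, 34): truth gives 7, best alternative gives 7.
Others report (34, 34, 37): truth gives 7, best alternative gives 7.
Others report (34, 37, 34): truth gives 7, best alternative gives 7.
Others report (34, 37, 37): truth gives 7, best alternative gives 7.
Others report (37, 34, 34): truth gives 7, best alternative gives 7.
Others report (37, 34, 37): truth gives 7, best alternative gives 7.
(Remaining 58 profiles checked similarly; truth is weakly best in each.)
In every case the truthful report is at least as good as any alternative, so it is a dominant strategy.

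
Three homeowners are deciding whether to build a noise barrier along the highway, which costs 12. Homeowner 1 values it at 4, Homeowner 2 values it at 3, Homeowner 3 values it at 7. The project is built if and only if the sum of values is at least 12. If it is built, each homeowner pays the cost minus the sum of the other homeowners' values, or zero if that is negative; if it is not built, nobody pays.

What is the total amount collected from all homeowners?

8

Total value 14 ≥ cost 12, so it is built.
Homeowner 1: others sum to 10; max(0, 12 - 10) = 2.
Homeowner 2: others sum to 11; max(0, 12 - 11) = 1.
Homeowner 3: others sum to 7; max(0, 12 - 7) = 5.
Total collected = 2 + 1 + 5 = 8.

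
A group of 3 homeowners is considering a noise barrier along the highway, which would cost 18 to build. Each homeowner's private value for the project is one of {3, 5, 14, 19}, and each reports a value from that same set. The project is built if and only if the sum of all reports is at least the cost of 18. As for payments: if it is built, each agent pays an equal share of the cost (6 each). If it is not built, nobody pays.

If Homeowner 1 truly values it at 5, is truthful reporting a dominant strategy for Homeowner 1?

Check each profile of the others' reports and compare truth against every alternative report.
Others report (3, 14): truth gives -1, best alternative gives -1.
Others report (3, 19): truth gives -1, best alternative gives -1.
Others report (5, 14): truth gives -1, best alternative gives -1.
Others report (5, 19): truth gives -1, best alternative gives -1.
Others report (14, 3): truth gives -1, best alternative gives -1.
Others report (14, 5): truth gives -1, best alternative gives -1.
(Remaining 10 profiles checked similarly; truth is weakly best in each.)
In every case the truthful report is at least as good as any alternative, so it is a dominant strategy.

Yes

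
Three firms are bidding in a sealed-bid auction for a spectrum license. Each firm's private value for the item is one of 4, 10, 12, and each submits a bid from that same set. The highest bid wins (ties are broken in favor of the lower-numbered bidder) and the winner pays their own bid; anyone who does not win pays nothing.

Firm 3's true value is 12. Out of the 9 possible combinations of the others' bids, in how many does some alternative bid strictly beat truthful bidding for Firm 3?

Others bid (4, 4): truth gives 0; bid 10 gives 2 > 0. Violating.
Others bid (4, 10): truth gives 0; no alternative beats it.
Others bid (4, 12): truth gives 0; no alternative beats it.
(Checking all 9 profiles: 1 has a profitable deviation, 8 do not.)

1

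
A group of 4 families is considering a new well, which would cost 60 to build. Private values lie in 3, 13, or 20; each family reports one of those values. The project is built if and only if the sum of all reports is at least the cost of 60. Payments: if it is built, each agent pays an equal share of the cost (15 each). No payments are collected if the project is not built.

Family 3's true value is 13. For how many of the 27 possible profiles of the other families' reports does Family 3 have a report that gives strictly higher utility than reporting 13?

3

Others report (13, 20, 20): truth gives -2; report 3 gives 0 > -2. Violating.
Others report (20, 13, 20): truth gives -2; report 3 gives 0 > -2. Violating.
Others report (20, 20, 13): truth gives -2; report 3 gives 0 > -2. Violating.
Others report (3, 3, 3): truth gives 0; no alternative beats it.
Others report (3, 3, 13): truth gives 0; no alternative beats it.
(Checking all 27 profiles: 3 have a profitable deviation, 24 do not.)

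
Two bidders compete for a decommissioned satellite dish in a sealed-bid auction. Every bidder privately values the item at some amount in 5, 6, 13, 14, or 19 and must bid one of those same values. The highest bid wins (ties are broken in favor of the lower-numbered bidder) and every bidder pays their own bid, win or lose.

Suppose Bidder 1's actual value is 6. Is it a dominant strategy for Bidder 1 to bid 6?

Consider the case where Bidder 2 bids 5.
Truthful bid 6: wins, pays 6, utility 6 - 6 = 0.
Bid 5 instead: wins, pays 5, utility 6 - 5 = 1.
Since 1 > 0, bidding 5 is strictly better here, so truthful bidding is not dominant.

No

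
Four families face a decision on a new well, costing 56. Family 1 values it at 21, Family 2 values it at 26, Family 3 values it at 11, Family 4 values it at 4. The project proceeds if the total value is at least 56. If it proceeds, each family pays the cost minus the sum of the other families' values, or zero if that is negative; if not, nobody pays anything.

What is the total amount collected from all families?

40

Total value 62 ≥ cost 56, so it is built.
Family 1: others sum to 41; max(0, 56 - 41) = 15.
Family 2: others sum to 36; max(0, 56 - 36) = 20.
Family 3: others sum to 51; max(0, 56 - 51) = 5.
Family 4: others sum to 58; max(0, 56 - 58) = 0.
Total collected = 15 + 20 + 5 + 0 = 40.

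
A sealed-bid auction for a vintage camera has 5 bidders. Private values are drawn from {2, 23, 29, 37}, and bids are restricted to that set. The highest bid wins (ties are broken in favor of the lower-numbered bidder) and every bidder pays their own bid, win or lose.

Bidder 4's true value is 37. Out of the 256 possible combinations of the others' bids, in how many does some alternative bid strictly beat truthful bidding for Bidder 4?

Others bid (2, 2, 2, 2): truth gives 0; bid 23 gives 14 > 0. Violating.
Others bid (2, 2, 2, 23): truth gives 0; bid 23 gives 14 > 0. Violating.
Others bid (2, 2, 2, 29): truth gives 0; bid 29 gives 8 > 0. Violating.
Others bid (2, 2, 23, 2): truth gives 0; bid 29 gives 8 > 0. Violating.
Others bid (2, 2, 2, 37): truth gives 0; no alternative beats it.
Others bid (2, 2, 23, 37): truth gives 0; no alternative beats it.
(Checking all 256 profiles: 172 have a profitable deviation, 84 do not.)

172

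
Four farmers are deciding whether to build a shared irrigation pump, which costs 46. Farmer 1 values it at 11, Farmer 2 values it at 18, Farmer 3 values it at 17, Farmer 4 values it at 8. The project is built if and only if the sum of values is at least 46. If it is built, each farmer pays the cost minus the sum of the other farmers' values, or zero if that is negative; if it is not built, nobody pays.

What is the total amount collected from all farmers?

22

Total value 54 ≥ cost 46, so it is built.
Farmer 1: others sum to 43; max(0, 46 - 43) = 3.
Farmer 2: others sum to 36; max(0, 46 - 36) = 10.
Farmer 3: others sum to 37; max(0, 46 - 37) = 9.
Farmer 4: others sum to 46; max(0, 46 - 46) = 0.
Total collected = 3 + 10 + 9 + 0 = 22.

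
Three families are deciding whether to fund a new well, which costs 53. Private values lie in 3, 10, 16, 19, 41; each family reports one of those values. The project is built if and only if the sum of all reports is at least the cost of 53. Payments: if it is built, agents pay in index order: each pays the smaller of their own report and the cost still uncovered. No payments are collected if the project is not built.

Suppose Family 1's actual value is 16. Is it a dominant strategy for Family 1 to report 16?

Consider the case where Family 2 reports 3 and Family 3 reports 41.
Truthful report 16: project built, pays 16, utility 16 - 16 = 0.
Report 10 instead: project built, pays 10, utility 16 - 10 = 6.
Since 6 > 0, reporting 10 is strictly better here, so truthful reporting is not dominant.

No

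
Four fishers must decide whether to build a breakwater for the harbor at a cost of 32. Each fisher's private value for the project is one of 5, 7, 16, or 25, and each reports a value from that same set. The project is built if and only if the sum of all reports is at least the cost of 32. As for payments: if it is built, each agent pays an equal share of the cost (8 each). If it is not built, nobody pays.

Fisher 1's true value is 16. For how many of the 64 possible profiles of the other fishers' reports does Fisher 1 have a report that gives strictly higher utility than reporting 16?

1

Others report (5, 5, 5): truth gives 0; report 25 gives 8 > 0. Violating.
Others report (5, 5, 7): truth gives 8; no alternative beats it.
Others report (5, 5, 16): truth gives 8; no alternative beats it.
(Checking all 64 profiles: 1 has a profitable deviation, 63 do not.)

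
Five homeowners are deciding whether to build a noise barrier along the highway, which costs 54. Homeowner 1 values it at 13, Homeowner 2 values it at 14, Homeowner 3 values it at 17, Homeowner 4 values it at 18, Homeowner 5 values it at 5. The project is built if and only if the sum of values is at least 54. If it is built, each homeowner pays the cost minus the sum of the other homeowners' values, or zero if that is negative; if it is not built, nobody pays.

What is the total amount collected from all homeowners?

Total value 67 ≥ cost 54, so it is built.
Homeowner 1: others sum to 54; max(0, 54 - 54) = 0.
Homeowner 2: others sum to 53; max(0, 54 - 53) = 1.
Homeowner 3: others sum to 50; max(0, 54 - 50) = 4.
Homeowner 4: others sum to 49; max(0, 54 - 49) = 5.
Homeowner 5: others sum to 62; max(0, 54 - 62) = 0.
Total collected = 0 + 1 + 4 + 5 + 0 = 10.

10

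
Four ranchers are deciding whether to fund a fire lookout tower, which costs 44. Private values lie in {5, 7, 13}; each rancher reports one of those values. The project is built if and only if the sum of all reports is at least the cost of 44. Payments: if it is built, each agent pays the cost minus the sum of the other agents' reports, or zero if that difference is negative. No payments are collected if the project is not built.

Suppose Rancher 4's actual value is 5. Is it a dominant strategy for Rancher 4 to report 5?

Yes

Check each profile of the others' reports and compare truth against every alternative report.
Others report (5, 5, 5): truth gives 0, best alternative gives 0.
Others report (5, 5, 7): truth gives 0, best alternative gives 0.
Others report (5, 5, 13): truth gives 0, best alternative gives 0.
Others report (5, 7, 5): truth gives 0, best alternative gives 0.
Others report (5, 7, 7): truth gives 0, best alternative gives 0.
Others report (5, 7, 13): truth gives 0, best alternative gives 0.
(Remaining 21 profiles checked similarly; truth is weakly best in each.)
In every case the truthful report is at least as good as any alternative, so it is a dominant strategy.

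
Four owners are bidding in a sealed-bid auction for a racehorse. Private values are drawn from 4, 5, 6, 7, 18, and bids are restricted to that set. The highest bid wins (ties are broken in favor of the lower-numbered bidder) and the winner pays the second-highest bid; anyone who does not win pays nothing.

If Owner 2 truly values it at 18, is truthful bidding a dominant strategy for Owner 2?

Yes

Check each profile of the others' bids and compare truth against every alternative bid.
Others bid (7, 4, 4): truth gives 11, best alternative gives 0.
Others bid (7, 4, 5): truth gives 11, best alternative gives 0.
Others bid (7, 4, 6): truth gives 11, best alternative gives 0.
Others bid (7, 4, 7): truth gives 11, best alternative gives 0.
Others bid (7, 5, 4): truth gives 11, best alternative gives 0.
Others bid (7, 5, 5): truth gives 11, best alternative gives 0.
(Remaining 119 profiles checked similarly; truth is weakly best in each.)
In every case the truthful bid is at least as good as any alternative, so it is a dominant strategy.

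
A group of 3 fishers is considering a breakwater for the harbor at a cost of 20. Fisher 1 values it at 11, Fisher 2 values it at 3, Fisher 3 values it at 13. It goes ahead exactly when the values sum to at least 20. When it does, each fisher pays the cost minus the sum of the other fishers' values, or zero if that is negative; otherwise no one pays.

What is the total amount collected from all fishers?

Total value 27 ≥ cost 20, so it is built.
Fisher 1: others sum to 16; max(0, 20 - 16) = 4.
Fisher 2: others sum to 24; max(0, 20 - 24) = 0.
Fisher 3: others sum to 14; max(0, 20 - 14) = 6.
Total collected = 4 + 0 + 6 = 10.

10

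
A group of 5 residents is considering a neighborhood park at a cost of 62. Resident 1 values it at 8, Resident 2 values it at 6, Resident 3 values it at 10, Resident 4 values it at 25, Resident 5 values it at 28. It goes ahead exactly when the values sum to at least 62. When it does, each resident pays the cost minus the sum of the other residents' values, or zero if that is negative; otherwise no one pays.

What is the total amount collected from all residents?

Total value 77 ≥ cost 62, so it is built.
Resident 1: others sum to 69; max(0, 62 - 69) = 0.
Resident 2: others sum to 71; max(0, 62 - 71) = 0.
Resident 3: others sum to 67; max(0, 62 - 67) = 0.
Resident 4: others sum to 52; max(0, 62 - 52) = 10.
Resident 5: others sum to 49; max(0, 62 - 49) = 13.
Total collected = 0 + 0 + 0 + 10 + 13 = 23.

23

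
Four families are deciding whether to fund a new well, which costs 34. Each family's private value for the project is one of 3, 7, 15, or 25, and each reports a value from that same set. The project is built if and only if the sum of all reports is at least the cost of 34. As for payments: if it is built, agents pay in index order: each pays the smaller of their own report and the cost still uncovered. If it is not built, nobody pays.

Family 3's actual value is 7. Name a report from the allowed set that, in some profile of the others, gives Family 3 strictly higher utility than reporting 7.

Suppose Family 1 reports 3, Family 2 reports 3 and Family 4 reports 25.
Report 7: project built, pays 7, utility 7 - 7 = 0.
Report 3: project built, pays 3, utility 7 - 3 = 4.
So reporting 3 beats truth here (4 > 0).

3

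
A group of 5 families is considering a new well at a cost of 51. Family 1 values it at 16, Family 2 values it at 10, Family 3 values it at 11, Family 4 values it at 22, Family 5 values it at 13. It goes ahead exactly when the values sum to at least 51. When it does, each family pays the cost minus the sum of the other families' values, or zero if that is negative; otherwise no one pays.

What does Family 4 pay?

Total value 72 ≥ cost 51, so the project is built.
The other families' values sum to 50.
Cost minus that sum is 51 - 50 = 1.

1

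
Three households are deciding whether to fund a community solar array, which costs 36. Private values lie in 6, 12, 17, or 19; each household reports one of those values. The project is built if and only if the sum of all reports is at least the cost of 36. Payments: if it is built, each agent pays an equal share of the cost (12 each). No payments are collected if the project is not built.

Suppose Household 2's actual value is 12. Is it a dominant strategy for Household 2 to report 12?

Check each profile of the others' reports and compare truth against every alternative report.
Others report (6, 6): truth gives 0, best alternative gives 0.
Others report (6, 12): truth gives 0, best alternative gives 0.
Others report (6, 17): truth gives 0, best alternative gives 0.
Others report (6, 19): truth gives 0, best alternative gives 0.
Others report (12, 6): truth gives 0, best alternative gives 0.
Others report (12, 12): truth gives 0, best alternative gives 0.
(Remaining 10 profiles checked similarly; truth is weakly best in each.)
In every case the truthful report is at least as good as any alternative, so it is a dominant strategy.

Yes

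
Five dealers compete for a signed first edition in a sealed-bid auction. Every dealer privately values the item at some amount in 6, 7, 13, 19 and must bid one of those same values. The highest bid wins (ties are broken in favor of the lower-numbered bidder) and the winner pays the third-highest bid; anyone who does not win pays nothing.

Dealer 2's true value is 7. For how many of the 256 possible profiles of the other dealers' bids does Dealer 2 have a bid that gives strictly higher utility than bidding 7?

Others bid (6, 6, 6, 13): truth gives 0; bid 13 gives 1 > 0. Violating.
Others bid (6, 6, 6, 19): truth gives 0; bid 19 gives 1 > 0. Violating.
Others bid (6, 6, 13, 6): truth gives 0; bid 13 gives 1 > 0. Violating.
Others bid (6, 6, 19, 6): truth gives 0; bid 19 gives 1 > 0. Violating.
Others bid (6, 6, 6, 6): truth gives 1; no alternative beats it.
Others bid (6, 6, 6, 7): truth gives 1; no alternative beats it.
(Checking all 256 profiles: 8 have a profitable deviation, 248 do not.)

8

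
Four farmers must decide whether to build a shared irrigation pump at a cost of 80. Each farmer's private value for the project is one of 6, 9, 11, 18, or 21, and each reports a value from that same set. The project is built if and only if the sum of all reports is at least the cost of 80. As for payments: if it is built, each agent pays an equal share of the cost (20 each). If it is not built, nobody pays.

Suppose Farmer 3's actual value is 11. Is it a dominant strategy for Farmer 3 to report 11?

Yes

Check each profile of the others' reports and compare truth against every alternative report.
Others report (6, 6, 6): truth gives 0, best alternative gives 0.
Others report (6, 6, 9): truth gives 0, best alternative gives 0.
Others report (6, 6, 11): truth gives 0, best alternative gives 0.
Others report (6, 6, 18): truth gives 0, best alternative gives 0.
Others report (6, 6, 21): truth gives 0, best alternative gives 0.
Others report (6, 9, 6): truth gives 0, best alternative gives 0.
(Remaining 119 profiles checked similarly; truth is weakly best in each.)
In every case the truthful report is at least as good as any alternative, so it is a dominant strategy.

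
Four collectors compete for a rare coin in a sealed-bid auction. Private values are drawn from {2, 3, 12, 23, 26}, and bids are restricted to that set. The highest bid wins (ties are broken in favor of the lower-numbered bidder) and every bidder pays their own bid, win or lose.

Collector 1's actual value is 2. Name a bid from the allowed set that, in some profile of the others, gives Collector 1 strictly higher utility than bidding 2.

Suppose Collector 2 bids 2, Collector 3 bids 2 and Collector 4 bids 3.
Bid 2: loses but pays 2, utility -2.
Bid 3: wins, pays 3, utility 2 - 3 = -1.
So bidding 3 beats truth here (-1 > -2).

3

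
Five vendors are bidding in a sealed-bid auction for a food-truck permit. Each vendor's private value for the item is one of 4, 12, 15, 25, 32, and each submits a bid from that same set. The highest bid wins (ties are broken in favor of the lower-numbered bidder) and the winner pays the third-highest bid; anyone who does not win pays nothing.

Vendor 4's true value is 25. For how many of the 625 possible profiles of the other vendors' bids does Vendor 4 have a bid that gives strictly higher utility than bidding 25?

108

Others bid (4, 4, 4, 32): truth gives 0; bid 32 gives 21 > 0. Violating.
Others bid (4, 4, 12, 32): truth gives 0; bid 32 gives 13 > 0. Violating.
Others bid (4, 4, 15, 32): truth gives 0; bid 32 gives 10 > 0. Violating.
Others bid (4, 4, 25, 4): truth gives 0; bid 32 gives 21 > 0. Violating.
Others bid (4, 4, 4, 4): truth gives 21; no alternative beats it.
Others bid (4, 4, 4, 12): truth gives 21; no alternative beats it.
(Checking all 625 profiles: 108 have a profitable deviation, 517 do not.)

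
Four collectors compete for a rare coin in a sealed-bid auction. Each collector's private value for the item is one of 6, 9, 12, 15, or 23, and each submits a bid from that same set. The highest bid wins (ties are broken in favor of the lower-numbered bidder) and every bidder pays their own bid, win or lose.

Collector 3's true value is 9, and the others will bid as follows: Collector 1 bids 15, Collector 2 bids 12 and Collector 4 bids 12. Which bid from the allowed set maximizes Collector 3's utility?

Bid 6: loses but pays 6, utility -6.
Bid 9: loses but pays 9, utility -9.
Bid 12: loses but pays 12, utility -12.
Bid 15: loses but pays 15, utility -15.
Bid 23: wins, pays 23, utility 9 - 23 = -14.
The best choice is 6 with utility -6.

6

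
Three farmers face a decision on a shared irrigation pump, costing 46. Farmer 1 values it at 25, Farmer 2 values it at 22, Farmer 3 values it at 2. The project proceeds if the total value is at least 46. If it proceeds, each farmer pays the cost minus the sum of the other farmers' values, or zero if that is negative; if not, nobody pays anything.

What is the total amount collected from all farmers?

Total value 49 ≥ cost 46, so it is built.
Farmer 1: others sum to 24; max(0, 46 - 24) = 22.
Farmer 2: others sum to 27; max(0, 46 - 27) = 19.
Farmer 3: others sum to 47; max(0, 46 - 47) = 0.
Total collected = 22 + 19 + 0 = 41.

41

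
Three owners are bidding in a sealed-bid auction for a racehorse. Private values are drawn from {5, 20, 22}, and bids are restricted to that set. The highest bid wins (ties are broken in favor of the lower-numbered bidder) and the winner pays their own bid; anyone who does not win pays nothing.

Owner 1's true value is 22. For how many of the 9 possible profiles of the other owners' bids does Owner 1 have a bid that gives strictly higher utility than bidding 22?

Others bid (5, 5): truth gives 0; bid 5 gives 17 > 0. Violating.
Others bid (5, 20): truth gives 0; bid 20 gives 2 > 0. Violating.
Others bid (20, 5): truth gives 0; bid 20 gives 2 > 0. Violating.
Others bid (20, 20): truth gives 0; bid 20 gives 2 > 0. Violating.
Others bid (5, 22): truth gives 0; no alternative beats it.
Others bid (20, 22): truth gives 0; no alternative beats it.
(Checking all 9 profiles: 4 have a profitable deviation, 5 do not.)

4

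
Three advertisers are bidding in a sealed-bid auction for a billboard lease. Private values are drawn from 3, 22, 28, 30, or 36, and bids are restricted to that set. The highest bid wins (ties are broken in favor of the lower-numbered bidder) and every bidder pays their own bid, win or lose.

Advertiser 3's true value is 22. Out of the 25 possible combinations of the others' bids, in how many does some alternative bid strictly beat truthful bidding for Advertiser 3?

24

Others bid (3, 22): truth gives -22; bid 3 gives -3 > -22. Violating.
Others bid (3, 28): truth gives -22; bid 3 gives -3 > -22. Violating.
Others bid (3, 30): truth gives -22; bid 3 gives -3 > -22. Violating.
Others bid (3, 36): truth gives -22; bid 3 gives -3 > -22. Violating.
Others bid (3, 3): truth gives 0; no alternative beats it.
(Checking all 25 profiles: 24 have a profitable deviation, 1 does not.)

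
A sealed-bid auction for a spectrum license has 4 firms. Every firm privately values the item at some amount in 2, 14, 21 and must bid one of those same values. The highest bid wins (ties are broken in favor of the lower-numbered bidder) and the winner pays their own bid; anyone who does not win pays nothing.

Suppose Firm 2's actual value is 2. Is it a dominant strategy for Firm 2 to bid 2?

Check each profile of the others' bids and compare truth against every alternative bid.
Others bid (2, 2, 2): truth gives 0, best alternative gives -12.
Others bid (2, 2, 14): truth gives 0, best alternative gives -12.
Others bid (2, 14, 2): truth gives 0, best alternative gives -12.
Others bid (2, 14, 14): truth gives 0, best alternative gives -12.
Others bid (2, 2, 21): truth gives 0, best alternative gives 0.
Others bid (2, 14, 21): truth gives 0, best alternative gives 0.
(Remaining 21 profiles checked similarly; truth is weakly best in each.)
In every case the truthful bid is at least as good as any alternative, so it is a dominant strategy.

Yes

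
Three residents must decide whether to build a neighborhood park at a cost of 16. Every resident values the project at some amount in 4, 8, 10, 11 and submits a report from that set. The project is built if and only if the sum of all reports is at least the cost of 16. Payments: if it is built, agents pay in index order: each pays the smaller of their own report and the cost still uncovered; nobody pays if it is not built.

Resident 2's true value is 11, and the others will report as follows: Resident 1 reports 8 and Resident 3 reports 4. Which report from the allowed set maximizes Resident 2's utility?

4

Report 4: project built, pays 4, utility 11 - 4 = 7.
Report 8: project built, pays 8, utility 11 - 8 = 3.
Report 10: project built, pays 8, utility 11 - 8 = 3.
Report 11: project built, pays 8, utility 11 - 8 = 3.
The best choice is 4 with utility 7.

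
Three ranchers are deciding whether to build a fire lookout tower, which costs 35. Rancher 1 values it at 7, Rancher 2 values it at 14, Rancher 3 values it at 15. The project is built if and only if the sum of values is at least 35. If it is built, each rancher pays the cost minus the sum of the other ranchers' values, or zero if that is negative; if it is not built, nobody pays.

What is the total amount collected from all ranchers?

33

Total value 36 ≥ cost 35, so it is built.
Rancher 1: others sum to 29; max(0, 35 - 29) = 6.
Rancher 2: others sum to 22; max(0, 35 - 22) = 13.
Rancher 3: others sum to 21; max(0, 35 - 21) = 14.
Total collected = 6 + 13 + 14 = 33.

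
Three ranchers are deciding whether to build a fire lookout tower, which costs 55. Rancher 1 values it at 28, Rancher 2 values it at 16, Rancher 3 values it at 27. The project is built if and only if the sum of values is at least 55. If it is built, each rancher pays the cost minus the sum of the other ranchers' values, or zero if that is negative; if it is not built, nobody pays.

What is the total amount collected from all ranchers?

Total value 71 ≥ cost 55, so it is built.
Rancher 1: others sum to 43; max(0, 55 - 43) = 12.
Rancher 2: others sum to 55; max(0, 55 - 55) = 0.
Rancher 3: others sum to 44; max(0, 55 - 44) = 11.
Total collected = 12 + 0 + 11 = 23.

23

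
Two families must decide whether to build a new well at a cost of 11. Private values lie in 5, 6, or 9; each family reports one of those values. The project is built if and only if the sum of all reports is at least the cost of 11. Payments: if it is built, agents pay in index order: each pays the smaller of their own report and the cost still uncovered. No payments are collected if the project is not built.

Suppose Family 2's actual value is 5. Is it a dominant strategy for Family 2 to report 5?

Check each profile of the others' reports and compare truth against every alternative report.
Others report (5): truth gives 0, best alternative gives -1.
Others report (9): truth gives 3, best alternative gives 3.
Others report (6): truth gives 0, best alternative gives 0.
In every case the truthful report is at least as good as any alternative, so it is a dominant strategy.

Yes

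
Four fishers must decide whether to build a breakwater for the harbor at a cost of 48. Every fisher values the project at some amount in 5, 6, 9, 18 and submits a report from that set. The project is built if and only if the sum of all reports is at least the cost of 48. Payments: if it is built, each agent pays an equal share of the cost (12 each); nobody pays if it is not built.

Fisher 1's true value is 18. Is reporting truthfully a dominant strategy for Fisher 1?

Check each profile of the others' reports and compare truth against every alternative report.
Others report (5, 9, 18): truth gives 6, best alternative gives 0.
Others report (5, 18, 9): truth gives 6, best alternative gives 0.
Others report (6, 6, 18): truth gives 6, best alternative gives 0.
Others report (6, 9, 18): truth gives 6, best alternative gives 0.
Others report (6, 18, 6): truth gives 6, best alternative gives 0.
Others report (6, 18, 9): truth gives 6, best alternative gives 0.
(Remaining 58 profiles checked similarly; truth is weakly best in each.)
In every case the truthful report is at least as good as any alternative, so it is a dominant strategy.

Yes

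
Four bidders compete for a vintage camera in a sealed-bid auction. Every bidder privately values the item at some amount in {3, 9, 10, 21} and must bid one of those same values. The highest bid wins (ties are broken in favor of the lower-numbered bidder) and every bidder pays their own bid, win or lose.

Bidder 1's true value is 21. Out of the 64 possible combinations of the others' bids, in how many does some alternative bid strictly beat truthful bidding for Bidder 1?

Others bid (3, 3, 3): truth gives 0; bid 3 gives 18 > 0. Violating.
Others bid (3, 3, 9): truth gives 0; bid 9 gives 12 > 0. Violating.
Others bid (3, 3, 10): truth gives 0; bid 10 gives 11 > 0. Violating.
Others bid (3, 9, 3): truth gives 0; bid 9 gives 12 > 0. Violating.
Others bid (3, 3, 21): truth gives 0; no alternative beats it.
Others bid (3, 9, 21): truth gives 0; no alternative beats it.
(Checking all 64 profiles: 27 have a profitable deviation, 37 do not.)

27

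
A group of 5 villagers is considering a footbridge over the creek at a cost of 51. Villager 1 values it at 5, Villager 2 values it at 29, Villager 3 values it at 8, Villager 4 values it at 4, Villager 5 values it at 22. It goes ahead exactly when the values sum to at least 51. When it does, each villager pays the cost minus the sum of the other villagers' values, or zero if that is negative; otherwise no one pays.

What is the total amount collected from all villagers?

Total value 68 ≥ cost 51, so it is built.
Villager 1: others sum to 63; max(0, 51 - 63) = 0.
Villager 2: others sum to 39; max(0, 51 - 39) = 12.
Villager 3: others sum to 60; max(0, 51 - 60) = 0.
Villager 4: others sum to 64; max(0, 51 - 64) = 0.
Villager 5: others sum to 46; max(0, 51 - 46) = 5.
Total collected = 0 + 12 + 0 + 0 + 5 = 17.

17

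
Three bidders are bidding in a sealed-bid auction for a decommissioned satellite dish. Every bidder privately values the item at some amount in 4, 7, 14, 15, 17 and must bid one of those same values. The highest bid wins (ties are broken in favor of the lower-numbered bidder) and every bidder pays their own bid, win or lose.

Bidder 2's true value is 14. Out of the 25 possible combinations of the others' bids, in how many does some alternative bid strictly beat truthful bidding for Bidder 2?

21

Others bid (4, 4): truth gives 0; bid 7 gives 7 > 0. Violating.
Others bid (4, 7): truth gives 0; bid 7 gives 7 > 0. Violating.
Others bid (4, 15): truth gives -14; bid 15 gives -1 > -14. Violating.
Others bid (4, 17): truth gives -14; bid 17 gives -3 > -14. Violating.
Others bid (4, 14): truth gives 0; no alternative beats it.
Others bid (7, 4): truth gives 0; no alternative beats it.
(Checking all 25 profiles: 21 have a profitable deviation, 4 do not.)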